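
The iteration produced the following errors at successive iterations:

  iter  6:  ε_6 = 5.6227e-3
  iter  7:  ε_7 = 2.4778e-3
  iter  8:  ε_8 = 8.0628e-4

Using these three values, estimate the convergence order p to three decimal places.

p ≈ ln(ε_8/ε_7) / ln(ε_7/ε_6)
  = ln(8.0628e-4/2.4778e-3) / ln(2.4778e-3/5.6227e-3)
  = ln(0.325402) / ln(0.440678)
  = -1.122694 / -0.819441 ≈ 1.370073

1.370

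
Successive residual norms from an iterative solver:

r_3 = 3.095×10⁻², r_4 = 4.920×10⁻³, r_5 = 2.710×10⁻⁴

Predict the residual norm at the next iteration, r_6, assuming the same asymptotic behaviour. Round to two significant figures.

First estimate the order: p ≈ ln(r_5/r_4) / ln(r_4/r_3) = ln(2.710×10⁻⁴/4.920×10⁻³)/ln(4.920×10⁻³/3.095×10⁻²) = ln(0.0550813)/ln(0.158966) ≈ 1.5763.
Then r_6 ≈ r_5·(r_5/r_4)^p = 2.710×10⁻⁴·(0.0550813)^1.5763 = 2.710×10⁻⁴·0.010362 ≈ 2.808e-06.

2.8e-6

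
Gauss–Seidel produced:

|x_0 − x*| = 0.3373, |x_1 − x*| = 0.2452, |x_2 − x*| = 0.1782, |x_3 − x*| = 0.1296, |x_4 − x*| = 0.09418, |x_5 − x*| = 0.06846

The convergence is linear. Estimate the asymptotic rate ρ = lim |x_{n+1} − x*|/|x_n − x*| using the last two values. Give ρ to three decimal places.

0.727

ρ ≈ |x_5 − x*|/|x_4 − x*| = 0.06846/0.09418 = 0.72691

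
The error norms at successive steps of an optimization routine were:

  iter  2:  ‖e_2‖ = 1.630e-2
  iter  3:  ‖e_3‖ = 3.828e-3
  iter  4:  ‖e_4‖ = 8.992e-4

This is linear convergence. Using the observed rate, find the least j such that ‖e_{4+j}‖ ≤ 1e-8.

8

Rate ρ ≈ ‖e_4‖/‖e_3‖ = 8.992e-4/3.828e-3 = 0.2349.
After j more steps, ‖e_{4+j}‖ ≈ 8.992e-4·ρ^j; need ρ^j ≤ 1e-8/8.992e-4 = 1.1121e-05.
j ≥ ln(1.1121e-05)/ln(0.2349) = -11.4067/-1.44860 = 7.874.
So 8 more iterations are needed.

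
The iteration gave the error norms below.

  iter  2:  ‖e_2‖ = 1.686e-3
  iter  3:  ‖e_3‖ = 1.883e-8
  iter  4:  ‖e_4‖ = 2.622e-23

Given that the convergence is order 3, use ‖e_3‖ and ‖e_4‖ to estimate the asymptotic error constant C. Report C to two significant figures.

3.9

C ≈ ‖e_4‖ / ‖e_3‖^3
  = 2.622e-23 / (1.883e-8)^3
  = 2.622e-23 / 6.67653e-24 ≈ 3.9272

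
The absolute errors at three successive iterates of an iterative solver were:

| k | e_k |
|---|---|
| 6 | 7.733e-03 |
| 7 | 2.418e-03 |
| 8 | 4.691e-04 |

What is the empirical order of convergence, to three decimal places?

p ≈ ln(e_8/e_7) / ln(e_7/e_6)
  = ln(4.691e-04/2.418e-03) / ln(2.418e-03/7.733e-03)
  = ln(0.194003) / ln(0.312686)
  = -1.639882 / -1.162556 ≈ 1.410583

1.411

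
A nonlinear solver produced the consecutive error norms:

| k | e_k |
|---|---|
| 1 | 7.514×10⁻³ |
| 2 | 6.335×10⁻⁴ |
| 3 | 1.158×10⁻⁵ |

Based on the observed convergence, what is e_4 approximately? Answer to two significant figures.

1.8e-8

First estimate the order: p ≈ ln(e_3/e_2) / ln(e_2/e_1) = ln(1.158×10⁻⁵/6.335×10⁻⁴)/ln(6.335×10⁻⁴/7.514×10⁻³) = ln(0.0182794)/ln(0.0843093) ≈ 1.6181.
Then e_4 ≈ e_3·(e_3/e_2)^p = 1.158×10⁻⁵·(0.0182794)^1.6181 = 1.158×10⁻⁵·0.00154057 ≈ 1.784e-08.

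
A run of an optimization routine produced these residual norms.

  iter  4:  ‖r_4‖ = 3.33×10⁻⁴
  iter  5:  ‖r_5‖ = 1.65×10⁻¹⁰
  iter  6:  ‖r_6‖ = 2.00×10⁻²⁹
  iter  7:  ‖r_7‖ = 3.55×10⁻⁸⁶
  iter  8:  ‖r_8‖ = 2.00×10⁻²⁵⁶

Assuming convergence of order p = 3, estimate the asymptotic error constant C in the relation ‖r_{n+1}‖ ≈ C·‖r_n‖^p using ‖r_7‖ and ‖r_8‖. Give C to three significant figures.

4.47

C ≈ ‖r_8‖ / ‖r_7‖^3
  = 2.00×10⁻²⁵⁶ / (3.55×10⁻⁸⁶)^3
  = 2.00×10⁻²⁵⁶ / 4.47389e-257 ≈ 4.4704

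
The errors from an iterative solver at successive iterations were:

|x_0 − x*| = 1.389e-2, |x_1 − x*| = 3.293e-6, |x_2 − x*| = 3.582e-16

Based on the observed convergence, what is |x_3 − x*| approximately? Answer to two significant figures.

First estimate the order: p ≈ ln(|x_2 − x*|/|x_1 − x*|) / ln(|x_1 − x*|/|x_0 − x*|) = ln(3.582e-16/3.293e-6)/ln(3.293e-6/1.389e-2) = ln(1.08776e-10)/ln(0.000237077) ≈ 2.7485.
Then |x_3 − x*| ≈ |x_2 − x*|·(|x_2 − x*|/|x_1 − x*|)^p = 3.582e-16·(1.08776e-10)^2.7485 = 3.582e-16·4.12488e-28 ≈ 1.478e-43.

1.5e-43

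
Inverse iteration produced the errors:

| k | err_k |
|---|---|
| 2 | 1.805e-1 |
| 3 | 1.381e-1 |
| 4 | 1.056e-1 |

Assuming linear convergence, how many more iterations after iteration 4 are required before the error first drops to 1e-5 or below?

Rate ρ ≈ err_4/err_3 = 1.056e-1/1.381e-1 = 0.7647.
After j more steps, err_{4+j} ≈ 1.056e-1·ρ^j; need ρ^j ≤ 1e-5/1.056e-1 = 9.4697e-05.
j ≥ ln(9.4697e-05)/ln(0.7647) = -9.2648/-0.26827 = 34.535.
So 35 more iterations are needed.

35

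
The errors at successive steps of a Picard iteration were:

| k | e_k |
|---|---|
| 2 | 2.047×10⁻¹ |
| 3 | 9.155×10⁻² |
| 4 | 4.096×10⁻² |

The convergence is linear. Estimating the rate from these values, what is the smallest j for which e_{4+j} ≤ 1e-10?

25

Rate ρ ≈ e_4/e_3 = 4.096×10⁻²/9.155×10⁻² = 0.4474.
After j more steps, e_{4+j} ≈ 4.096×10⁻²·ρ^j; need ρ^j ≤ 1e-10/4.096×10⁻² = 2.44141e-09.
j ≥ ln(2.44141e-09)/ln(0.4474) = -19.8307/-0.80430 = 24.656.
So 25 more iterations are needed.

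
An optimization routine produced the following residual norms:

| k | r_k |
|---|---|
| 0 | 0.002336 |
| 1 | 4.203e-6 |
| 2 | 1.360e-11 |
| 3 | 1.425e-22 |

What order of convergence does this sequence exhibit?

2

Consecutive ratios: r_3/r_2 = 1.425e-22/1.360e-11 = 1.04779e-11, r_2/r_1 = 1.360e-11/4.203e-6 = 3.23578e-06.
p ≈ ln(1.04779e-11)/ln(3.23578e-06) = -25.2817/-12.6412 ≈ 2.00.
So the convergence is quadratic (order 2).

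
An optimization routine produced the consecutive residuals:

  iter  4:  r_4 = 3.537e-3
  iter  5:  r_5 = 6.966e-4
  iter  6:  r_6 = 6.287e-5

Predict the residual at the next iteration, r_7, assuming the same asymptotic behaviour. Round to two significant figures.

First estimate the order: p ≈ ln(r_6/r_5) / ln(r_5/r_4) = ln(6.287e-5/6.966e-4)/ln(6.966e-4/3.537e-3) = ln(0.0902527)/ln(0.196947) ≈ 1.4803.
Then r_7 ≈ r_6·(r_6/r_5)^p = 6.287e-5·(0.0902527)^1.4803 = 6.287e-5·0.0284294 ≈ 1.787e-06.

1.8e-6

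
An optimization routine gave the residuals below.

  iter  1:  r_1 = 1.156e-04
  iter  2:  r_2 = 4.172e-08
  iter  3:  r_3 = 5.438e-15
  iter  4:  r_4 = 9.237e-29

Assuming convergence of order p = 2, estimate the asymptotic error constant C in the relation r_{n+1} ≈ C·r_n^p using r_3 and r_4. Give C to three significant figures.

C ≈ r_4 / r_3^2
  = 9.237e-29 / (5.438e-15)^2
  = 9.237e-29 / 2.95718e-29 ≈ 3.1236

3.12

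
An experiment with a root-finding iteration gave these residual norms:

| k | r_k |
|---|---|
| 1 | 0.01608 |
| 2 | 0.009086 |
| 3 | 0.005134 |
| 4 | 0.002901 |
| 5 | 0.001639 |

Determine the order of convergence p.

Consecutive ratios: r_5/r_4 = 0.001639/0.002901 = 0.564978, r_4/r_3 = 0.002901/0.005134 = 0.565056.
p ≈ ln(0.564978)/ln(0.565056) = -0.5710/-0.5708 ≈ 1.00.
So the convergence is linear (order 1).

1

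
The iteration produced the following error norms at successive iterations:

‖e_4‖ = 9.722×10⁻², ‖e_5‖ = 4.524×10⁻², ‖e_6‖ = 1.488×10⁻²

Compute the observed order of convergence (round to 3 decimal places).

1.454

p ≈ ln(‖e_6‖/‖e_5‖) / ln(‖e_5‖/‖e_4‖)
  = ln(1.488×10⁻²/4.524×10⁻²) / ln(4.524×10⁻²/9.722×10⁻²)
  = ln(0.328912) / ln(0.465336)
  = -1.111965 / -0.764996 ≈ 1.453557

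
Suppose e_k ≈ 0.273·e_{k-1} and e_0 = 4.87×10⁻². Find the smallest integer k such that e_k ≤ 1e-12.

19

After k steps, e_k ≈ 4.87×10⁻²·0.273^k.
Need 0.273^k ≤ 1e-12/4.87×10⁻² = 2.05339e-11.
k ≥ ln(2.05339e-11)/ln(0.273) = -24.6089/-1.29828 = 18.955.
Smallest integer k = 19.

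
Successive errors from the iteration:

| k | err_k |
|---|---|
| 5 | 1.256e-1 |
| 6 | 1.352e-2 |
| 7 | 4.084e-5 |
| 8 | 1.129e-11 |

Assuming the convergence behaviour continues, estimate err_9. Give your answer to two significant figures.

9.6e-29

First estimate the order: p ≈ ln(err_8/err_7) / ln(err_7/err_6) = ln(1.129e-11/4.084e-5)/ln(4.084e-5/1.352e-2) = ln(2.76445e-07)/ln(0.00302071) ≈ 2.6026.
Then err_9 ≈ err_8·(err_8/err_7)^p = 1.129e-11·(2.76445e-07)^2.6026 = 1.129e-11·8.53357e-18 ≈ 9.634e-29.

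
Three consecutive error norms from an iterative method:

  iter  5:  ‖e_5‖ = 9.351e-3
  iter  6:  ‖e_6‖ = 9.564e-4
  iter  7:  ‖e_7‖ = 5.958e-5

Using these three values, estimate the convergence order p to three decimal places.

p ≈ ln(‖e_7‖/‖e_6‖) / ln(‖e_6‖/‖e_5‖)
  = ln(5.958e-5/9.564e-4) / ln(9.564e-4/9.351e-3)
  = ln(0.0622961) / ln(0.102278)
  = -2.775856 / -2.280061 ≈ 1.217448

1.217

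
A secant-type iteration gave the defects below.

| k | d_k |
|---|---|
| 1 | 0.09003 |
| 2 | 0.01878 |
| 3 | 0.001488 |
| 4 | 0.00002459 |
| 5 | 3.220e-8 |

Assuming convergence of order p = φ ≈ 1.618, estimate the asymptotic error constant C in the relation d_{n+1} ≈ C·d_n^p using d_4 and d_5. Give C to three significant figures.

C ≈ d_5 / d_4^1.618
  = 3.220e-8 / (0.00002459)^1.618
  = 3.220e-8 / 3.48536e-08 ≈ 0.92387

0.924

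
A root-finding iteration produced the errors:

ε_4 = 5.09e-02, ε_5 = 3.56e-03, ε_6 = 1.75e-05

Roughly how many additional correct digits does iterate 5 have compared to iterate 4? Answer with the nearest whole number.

Digits gained ≈ log₁₀(ε_4/ε_5) = log₁₀(5.09e-02/3.56e-03) = log₁₀(14.2978) ≈ 1.155.

1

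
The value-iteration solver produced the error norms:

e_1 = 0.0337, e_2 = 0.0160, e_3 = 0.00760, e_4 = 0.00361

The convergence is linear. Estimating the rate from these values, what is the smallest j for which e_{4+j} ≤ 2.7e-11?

26

Rate ρ ≈ e_4/e_3 = 0.00361/0.00760 = 0.4750.
After j more steps, e_{4+j} ≈ 0.00361·ρ^j; need ρ^j ≤ 2.7e-11/0.00361 = 7.47922e-09.
j ≥ ln(7.47922e-09)/ln(0.4750) = -18.7111/-0.74444 = 25.134.
So 26 more iterations are needed.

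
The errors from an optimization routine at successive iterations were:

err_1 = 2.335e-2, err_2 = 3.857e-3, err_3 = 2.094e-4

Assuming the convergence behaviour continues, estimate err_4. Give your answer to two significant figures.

First estimate the order: p ≈ ln(err_3/err_2) / ln(err_2/err_1) = ln(2.094e-4/3.857e-3)/ln(3.857e-3/2.335e-2) = ln(0.0542909)/ln(0.165182) ≈ 1.6179.
Then err_4 ≈ err_3·(err_3/err_2)^p = 2.094e-4·(0.0542909)^1.6179 = 2.094e-4·0.00897253 ≈ 1.879e-06.

1.9e-6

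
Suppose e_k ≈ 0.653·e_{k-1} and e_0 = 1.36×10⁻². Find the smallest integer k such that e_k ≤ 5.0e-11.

After k steps, e_k ≈ 1.36×10⁻²·0.653^k.
Need 0.653^k ≤ 5.0e-11/1.36×10⁻² = 3.67647e-09.
k ≥ ln(3.67647e-09)/ln(0.653) = -19.4213/-0.42618 = 45.571.
Smallest integer k = 46.

46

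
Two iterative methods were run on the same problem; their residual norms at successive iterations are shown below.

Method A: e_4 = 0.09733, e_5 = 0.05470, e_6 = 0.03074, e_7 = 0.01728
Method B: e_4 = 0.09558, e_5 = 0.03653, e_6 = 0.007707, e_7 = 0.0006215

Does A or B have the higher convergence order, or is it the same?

B

Method A: p ≈ ln(0.01728/0.03074)/ln(0.03074/0.05470) ≈ 1.00.
Method B: p ≈ ln(0.0006215/0.007707)/ln(0.007707/0.03653) ≈ 1.62.
Method B has the higher order (≈1.6 vs ≈1.0).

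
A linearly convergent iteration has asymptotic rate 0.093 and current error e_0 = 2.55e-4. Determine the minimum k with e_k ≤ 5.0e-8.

4

After k steps, e_k ≈ 2.55e-4·0.093^k.
Need 0.093^k ≤ 5.0e-8/2.55e-4 = 0.000196078.
k ≥ ln(0.000196078)/ln(0.093) = -8.5370/-2.37516 = 3.594.
Smallest integer k = 4.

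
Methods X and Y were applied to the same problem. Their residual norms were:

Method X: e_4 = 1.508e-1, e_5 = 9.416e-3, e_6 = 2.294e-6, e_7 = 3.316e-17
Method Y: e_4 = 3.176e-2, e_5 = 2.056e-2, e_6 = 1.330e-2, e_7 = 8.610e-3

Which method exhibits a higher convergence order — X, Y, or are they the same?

Method X: p ≈ ln(3.316e-17/2.294e-6)/ln(2.294e-6/9.416e-3) ≈ 3.00.
Method Y: p ≈ ln(8.610e-3/1.330e-2)/ln(1.330e-2/2.056e-2) ≈ 1.00.
Method X has the higher order (≈3.0 vs ≈1.0).

X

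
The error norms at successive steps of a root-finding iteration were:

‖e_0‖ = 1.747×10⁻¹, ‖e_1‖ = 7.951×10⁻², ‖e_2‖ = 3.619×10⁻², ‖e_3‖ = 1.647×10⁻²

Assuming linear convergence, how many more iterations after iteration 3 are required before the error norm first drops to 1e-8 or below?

Rate ρ ≈ ‖e_3‖/‖e_2‖ = 1.647×10⁻²/3.619×10⁻² = 0.4551.
After j more steps, ‖e_{3+j}‖ ≈ 1.647×10⁻²·ρ^j; need ρ^j ≤ 1e-8/1.647×10⁻² = 6.07165e-07.
j ≥ ln(6.07165e-07)/ln(0.4551) = -14.3145/-0.78724 = 18.183.
So 19 more iterations are needed.

19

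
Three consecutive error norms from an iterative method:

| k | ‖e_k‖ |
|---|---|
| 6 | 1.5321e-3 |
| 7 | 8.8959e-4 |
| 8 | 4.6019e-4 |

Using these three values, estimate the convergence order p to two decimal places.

p ≈ ln(‖e_8‖/‖e_7‖) / ln(‖e_7‖/‖e_6‖)
  = ln(4.6019e-4/8.8959e-4) / ln(8.8959e-4/1.5321e-3)
  = ln(0.517306) / ln(0.580634)
  = -0.65912 / -0.54363 ≈ 1.21244

1.21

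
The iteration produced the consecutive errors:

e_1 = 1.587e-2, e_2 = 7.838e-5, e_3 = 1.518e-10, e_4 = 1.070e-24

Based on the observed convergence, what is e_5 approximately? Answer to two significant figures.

First estimate the order: p ≈ ln(e_4/e_3) / ln(e_3/e_2) = ln(1.070e-24/1.518e-10)/ln(1.518e-10/7.838e-5) = ln(7.04875e-15)/ln(1.93672e-06) ≈ 2.4772.
Then e_5 ≈ e_4·(e_4/e_3)^p = 1.070e-24·(7.04875e-15)^2.4772 = 1.070e-24·8.76886e-36 ≈ 9.383e-60.

9.4e-60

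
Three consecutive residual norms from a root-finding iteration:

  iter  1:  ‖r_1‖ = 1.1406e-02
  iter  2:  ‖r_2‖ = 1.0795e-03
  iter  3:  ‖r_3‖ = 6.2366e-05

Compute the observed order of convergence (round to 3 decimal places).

1.209

p ≈ ln(‖r_3‖/‖r_2‖) / ln(‖r_2‖/‖r_1‖)
  = ln(6.2366e-05/1.0795e-03) / ln(1.0795e-03/1.1406e-02)
  = ln(0.057773) / ln(0.0946432)
  = -2.851234 / -2.357641 ≈ 1.209359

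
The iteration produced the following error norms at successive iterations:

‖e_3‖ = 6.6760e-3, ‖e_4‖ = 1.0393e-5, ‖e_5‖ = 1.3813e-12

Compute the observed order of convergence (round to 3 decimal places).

p ≈ ln(‖e_5‖/‖e_4‖) / ln(‖e_4‖/‖e_3‖)
  = ln(1.3813e-12/1.0393e-5) / ln(1.0393e-5/6.6760e-3)
  = ln(1.32907e-07) / ln(0.00155677)
  = -15.833616 / -6.465142 ≈ 2.449075

2.449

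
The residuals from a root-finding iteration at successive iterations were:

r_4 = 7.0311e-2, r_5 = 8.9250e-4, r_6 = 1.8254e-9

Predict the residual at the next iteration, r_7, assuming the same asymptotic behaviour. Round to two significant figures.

First estimate the order: p ≈ ln(r_6/r_5) / ln(r_5/r_4) = ln(1.8254e-9/8.9250e-4)/ln(8.9250e-4/7.0311e-2) = ln(2.04527e-06)/ln(0.0126936) ≈ 3.0000.
Then r_7 ≈ r_6·(r_6/r_5)^p = 1.8254e-9·(2.04527e-06)^3.0000 = 1.8254e-9·8.55563e-18 ≈ 1.562e-26.

1.6e-26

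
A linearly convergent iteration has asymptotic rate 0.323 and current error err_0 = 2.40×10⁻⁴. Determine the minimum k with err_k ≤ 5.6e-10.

12

After k steps, err_k ≈ 2.40×10⁻⁴·0.323^k.
Need 0.323^k ≤ 5.6e-10/2.40×10⁻⁴ = 2.33333e-06.
k ≥ ln(2.33333e-06)/ln(0.323) = -12.9682/-1.13010 = 11.475.
Smallest integer k = 12.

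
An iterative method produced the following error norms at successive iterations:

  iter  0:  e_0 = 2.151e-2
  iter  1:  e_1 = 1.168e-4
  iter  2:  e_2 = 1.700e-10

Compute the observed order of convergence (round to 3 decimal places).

p ≈ ln(e_2/e_1) / ln(e_1/e_0)
  = ln(1.700e-10/1.168e-4) / ln(1.168e-4/2.151e-2)
  = ln(1.45548e-06) / ln(0.00543003)
  = -13.440175 / -5.215811 ≈ 2.576814

2.577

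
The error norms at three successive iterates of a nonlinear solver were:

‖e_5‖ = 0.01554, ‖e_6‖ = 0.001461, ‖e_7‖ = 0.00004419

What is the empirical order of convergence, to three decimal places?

1.480

p ≈ ln(‖e_7‖/‖e_6‖) / ln(‖e_6‖/‖e_5‖)
  = ln(0.00004419/0.001461) / ln(0.001461/0.01554)
  = ln(0.0302464) / ln(0.0940154)
  = -3.498378 / -2.364297 ≈ 1.479669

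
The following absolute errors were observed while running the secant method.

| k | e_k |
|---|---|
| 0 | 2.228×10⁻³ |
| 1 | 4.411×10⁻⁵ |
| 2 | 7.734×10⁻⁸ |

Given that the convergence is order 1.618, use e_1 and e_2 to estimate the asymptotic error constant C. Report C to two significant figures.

C ≈ e_2 / e_1^1.618
  = 7.734×10⁻⁸ / (4.411×10⁻⁵)^1.618
  = 7.734×10⁻⁸ / 8.97142e-08 ≈ 0.86207

0.86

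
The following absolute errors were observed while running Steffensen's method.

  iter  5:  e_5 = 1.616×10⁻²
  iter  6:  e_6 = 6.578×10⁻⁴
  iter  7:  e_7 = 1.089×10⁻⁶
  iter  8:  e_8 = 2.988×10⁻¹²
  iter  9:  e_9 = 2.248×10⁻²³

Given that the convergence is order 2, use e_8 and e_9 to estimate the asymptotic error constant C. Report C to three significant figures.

2.52

C ≈ e_9 / e_8^2
  = 2.248×10⁻²³ / (2.988×10⁻¹²)^2
  = 2.248×10⁻²³ / 8.92814e-24 ≈ 2.5179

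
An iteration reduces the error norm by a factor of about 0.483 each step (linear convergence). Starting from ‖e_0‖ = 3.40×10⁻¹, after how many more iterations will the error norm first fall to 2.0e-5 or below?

14

After k steps, ‖e_k‖ ≈ 3.40×10⁻¹·0.483^k.
Need 0.483^k ≤ 2.0e-5/3.40×10⁻¹ = 5.88235e-05.
k ≥ ln(5.88235e-05)/ln(0.483) = -9.7410/-0.72774 = 13.385.
Smallest integer k = 14.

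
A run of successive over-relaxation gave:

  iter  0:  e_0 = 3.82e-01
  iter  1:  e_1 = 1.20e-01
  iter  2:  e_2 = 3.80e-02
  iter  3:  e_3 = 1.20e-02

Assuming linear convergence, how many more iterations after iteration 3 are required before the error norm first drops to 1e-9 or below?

15

Rate ρ ≈ e_3/e_2 = 1.20e-02/3.80e-02 = 0.3158.
After j more steps, e_{3+j} ≈ 1.20e-02·ρ^j; need ρ^j ≤ 1e-9/1.20e-02 = 8.33333e-08.
j ≥ ln(8.33333e-08)/ln(0.3158) = -16.3004/-1.15265 = 14.142.
So 15 more iterations are needed.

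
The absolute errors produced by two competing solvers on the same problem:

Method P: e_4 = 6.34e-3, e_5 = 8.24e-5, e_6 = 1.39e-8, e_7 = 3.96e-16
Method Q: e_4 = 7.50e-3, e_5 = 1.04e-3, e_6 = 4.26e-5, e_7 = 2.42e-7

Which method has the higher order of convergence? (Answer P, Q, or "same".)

P

Method P: p ≈ ln(3.96e-16/1.39e-8)/ln(1.39e-8/8.24e-5) ≈ 2.00.
Method Q: p ≈ ln(2.42e-7/4.26e-5)/ln(4.26e-5/1.04e-3) ≈ 1.62.
Method P has the higher order (≈2.0 vs ≈1.6).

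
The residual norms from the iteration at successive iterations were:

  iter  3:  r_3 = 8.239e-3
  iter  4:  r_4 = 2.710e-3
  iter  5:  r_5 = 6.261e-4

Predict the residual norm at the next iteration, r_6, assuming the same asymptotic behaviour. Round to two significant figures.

First estimate the order: p ≈ ln(r_5/r_4) / ln(r_4/r_3) = ln(6.261e-4/2.710e-3)/ln(2.710e-3/8.239e-3) = ln(0.231033)/ln(0.328923) ≈ 1.3177.
Then r_6 ≈ r_5·(r_5/r_4)^p = 6.261e-4·(0.231033)^1.3177 = 6.261e-4·0.145049 ≈ 9.082e-05.

9.1e-5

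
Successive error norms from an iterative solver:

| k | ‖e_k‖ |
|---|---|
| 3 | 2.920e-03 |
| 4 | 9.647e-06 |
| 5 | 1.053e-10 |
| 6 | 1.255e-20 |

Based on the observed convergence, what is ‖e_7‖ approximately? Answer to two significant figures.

1.8e-40

First estimate the order: p ≈ ln(‖e_6‖/‖e_5‖) / ln(‖e_5‖/‖e_4‖) = ln(1.255e-20/1.053e-10)/ln(1.053e-10/9.647e-06) = ln(1.19183e-10)/ln(1.09153e-05) ≈ 2.0000.
Then ‖e_7‖ ≈ ‖e_6‖·(‖e_6‖/‖e_5‖)^p = 1.255e-20·(1.19183e-10)^2.0000 = 1.255e-20·1.42046e-20 ≈ 1.783e-40.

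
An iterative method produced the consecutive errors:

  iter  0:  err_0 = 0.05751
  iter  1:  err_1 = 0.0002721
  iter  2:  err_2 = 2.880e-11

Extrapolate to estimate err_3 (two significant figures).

3.4e-32

First estimate the order: p ≈ ln(err_2/err_1) / ln(err_1/err_0) = ln(2.880e-11/0.0002721)/ln(0.0002721/0.05751) = ln(1.05843e-07)/ln(0.00473135) ≈ 3.0001.
Then err_3 ≈ err_2·(err_2/err_1)^p = 2.880e-11·(1.05843e-07)^3.0001 = 2.880e-11·1.18383e-21 ≈ 3.409e-32.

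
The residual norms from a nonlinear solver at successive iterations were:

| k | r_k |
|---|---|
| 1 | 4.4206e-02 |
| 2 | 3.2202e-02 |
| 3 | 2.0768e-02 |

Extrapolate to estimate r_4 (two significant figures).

1.1e-2

First estimate the order: p ≈ ln(r_3/r_2) / ln(r_2/r_1) = ln(2.0768e-02/3.2202e-02)/ln(3.2202e-02/4.4206e-02) = ln(0.644929)/ln(0.728453) ≈ 1.3844.
Then r_4 ≈ r_3·(r_3/r_2)^p = 2.0768e-02·(0.644929)^1.3844 = 2.0768e-02·0.544864 ≈ 0.01132.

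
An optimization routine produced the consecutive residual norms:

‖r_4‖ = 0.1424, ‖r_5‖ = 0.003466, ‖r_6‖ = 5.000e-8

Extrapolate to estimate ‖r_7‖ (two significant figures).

First estimate the order: p ≈ ln(‖r_6‖/‖r_5‖) / ln(‖r_5‖/‖r_4‖) = ln(5.000e-8/0.003466)/ln(0.003466/0.1424) = ln(1.44259e-05)/ln(0.0243399) ≈ 2.9999.
Then ‖r_7‖ ≈ ‖r_6‖·(‖r_6‖/‖r_5‖)^p = 5.000e-8·(1.44259e-05)^2.9999 = 5.000e-8·3.00547e-15 ≈ 1.503e-22.

1.5e-22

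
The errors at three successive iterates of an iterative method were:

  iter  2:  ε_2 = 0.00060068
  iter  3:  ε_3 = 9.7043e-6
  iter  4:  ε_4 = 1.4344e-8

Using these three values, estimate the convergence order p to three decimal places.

p ≈ ln(ε_4/ε_3) / ln(ε_3/ε_2)
  = ln(1.4344e-8/9.7043e-6) / ln(9.7043e-6/0.00060068)
  = ln(0.00147811) / ln(0.0161555)
  = -6.516991 / -4.125495 ≈ 1.579687

1.580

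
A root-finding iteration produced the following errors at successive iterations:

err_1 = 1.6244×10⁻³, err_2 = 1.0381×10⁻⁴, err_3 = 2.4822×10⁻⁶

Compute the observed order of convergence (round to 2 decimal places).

p ≈ ln(err_3/err_2) / ln(err_2/err_1)
  = ln(2.4822×10⁻⁶/1.0381×10⁻⁴) / ln(1.0381×10⁻⁴/1.6244×10⁻³)
  = ln(0.023911) / ln(0.0639067)
  = -3.73342 / -2.75033 ≈ 1.35744

1.36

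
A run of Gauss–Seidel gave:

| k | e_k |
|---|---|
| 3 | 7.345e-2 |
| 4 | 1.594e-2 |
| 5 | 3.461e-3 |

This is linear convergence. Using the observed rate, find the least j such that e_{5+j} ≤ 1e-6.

Rate ρ ≈ e_5/e_4 = 3.461e-3/1.594e-2 = 0.2171.
After j more steps, e_{5+j} ≈ 3.461e-3·ρ^j; need ρ^j ≤ 1e-6/3.461e-3 = 0.000288934.
j ≥ ln(0.000288934)/ln(0.2171) = -8.1493/-1.52740 = 5.335.
So 6 more iterations are needed.

6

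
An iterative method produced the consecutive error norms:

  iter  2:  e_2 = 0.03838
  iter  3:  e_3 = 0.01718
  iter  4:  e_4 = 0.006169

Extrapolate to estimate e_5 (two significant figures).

1.7e-3

First estimate the order: p ≈ ln(e_4/e_3) / ln(e_3/e_2) = ln(0.006169/0.01718)/ln(0.01718/0.03838) = ln(0.35908)/ln(0.447629) ≈ 1.2742.
Then e_5 ≈ e_4·(e_4/e_3)^p = 0.006169·(0.35908)^1.2742 = 0.006169·0.271159 ≈ 0.001673.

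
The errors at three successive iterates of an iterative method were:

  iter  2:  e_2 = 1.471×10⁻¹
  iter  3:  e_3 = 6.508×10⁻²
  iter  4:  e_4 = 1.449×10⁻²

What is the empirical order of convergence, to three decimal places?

1.842

p ≈ ln(e_4/e_3) / ln(e_3/e_2)
  = ln(1.449×10⁻²/6.508×10⁻²) / ln(6.508×10⁻²/1.471×10⁻¹)
  = ln(0.222649) / ln(0.44242)
  = -1.502159 / -0.815496 ≈ 1.842019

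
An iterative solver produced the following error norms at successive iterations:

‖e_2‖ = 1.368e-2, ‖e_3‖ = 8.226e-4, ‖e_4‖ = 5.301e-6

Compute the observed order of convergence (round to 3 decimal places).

p ≈ ln(‖e_4‖/‖e_3‖) / ln(‖e_3‖/‖e_2‖)
  = ln(5.301e-6/8.226e-4) / ln(8.226e-4/1.368e-2)
  = ln(0.0064442) / ln(0.0601316)
  = -5.044575 / -2.811220 ≈ 1.794443

1.794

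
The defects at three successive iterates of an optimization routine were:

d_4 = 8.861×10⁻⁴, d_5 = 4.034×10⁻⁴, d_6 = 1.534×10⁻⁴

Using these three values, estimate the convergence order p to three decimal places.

p ≈ ln(d_6/d_5) / ln(d_5/d_4)
  = ln(1.534×10⁻⁴/4.034×10⁻⁴) / ln(4.034×10⁻⁴/8.861×10⁻⁴)
  = ln(0.380268) / ln(0.455253)
  = -0.966879 / -0.786902 ≈ 1.228716

1.229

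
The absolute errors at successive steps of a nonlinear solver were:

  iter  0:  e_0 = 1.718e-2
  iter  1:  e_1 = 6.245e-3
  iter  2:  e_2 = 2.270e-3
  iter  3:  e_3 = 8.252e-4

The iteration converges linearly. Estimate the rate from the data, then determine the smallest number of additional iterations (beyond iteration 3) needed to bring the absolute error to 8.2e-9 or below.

12

Rate ρ ≈ e_3/e_2 = 8.252e-4/2.270e-3 = 0.3635.
After j more steps, e_{3+j} ≈ 8.252e-4·ρ^j; need ρ^j ≤ 8.2e-9/8.252e-4 = 9.93698e-06.
j ≥ ln(9.93698e-06)/ln(0.3635) = -11.5192/-1.01198 = 11.383.
So 12 more iterations are needed.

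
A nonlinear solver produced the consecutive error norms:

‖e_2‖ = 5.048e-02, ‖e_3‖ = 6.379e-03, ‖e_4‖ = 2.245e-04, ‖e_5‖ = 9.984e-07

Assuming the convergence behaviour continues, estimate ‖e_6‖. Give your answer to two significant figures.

First estimate the order: p ≈ ln(‖e_5‖/‖e_4‖) / ln(‖e_4‖/‖e_3‖) = ln(9.984e-07/2.245e-04)/ln(2.245e-04/6.379e-03) = ln(0.00444722)/ln(0.0351936) ≈ 1.6181.
Then ‖e_6‖ ≈ ‖e_5‖·(‖e_5‖/‖e_4‖)^p = 9.984e-07·(0.00444722)^1.6181 = 9.984e-07·0.000156449 ≈ 1.562e-10.

1.6e-10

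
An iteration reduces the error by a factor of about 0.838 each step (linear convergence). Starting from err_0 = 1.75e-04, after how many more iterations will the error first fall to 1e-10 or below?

82

After k steps, err_k ≈ 1.75e-04·0.838^k.
Need 0.838^k ≤ 1e-10/1.75e-04 = 5.71429e-07.
k ≥ ln(5.71429e-07)/ln(0.838) = -14.3751/-0.17674 = 81.335.
Smallest integer k = 82.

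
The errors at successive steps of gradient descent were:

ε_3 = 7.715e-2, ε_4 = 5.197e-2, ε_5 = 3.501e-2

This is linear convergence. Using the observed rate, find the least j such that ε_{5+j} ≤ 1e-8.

39

Rate ρ ≈ ε_5/ε_4 = 3.501e-2/5.197e-2 = 0.6737.
After j more steps, ε_{5+j} ≈ 3.501e-2·ρ^j; need ρ^j ≤ 1e-8/3.501e-2 = 2.85633e-07.
j ≥ ln(2.85633e-07)/ln(0.6737) = -15.0686/-0.39497 = 38.151.
So 39 more iterations are needed.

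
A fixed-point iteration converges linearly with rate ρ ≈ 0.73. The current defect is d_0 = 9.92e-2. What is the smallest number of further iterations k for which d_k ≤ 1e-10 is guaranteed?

After k steps, d_k ≈ 9.92e-2·0.73^k.
Need 0.73^k ≤ 1e-10/9.92e-2 = 1.00806e-09.
k ≥ ln(1.00806e-09)/ln(0.73) = -20.7152/-0.31471 = 65.823.
Smallest integer k = 66.

66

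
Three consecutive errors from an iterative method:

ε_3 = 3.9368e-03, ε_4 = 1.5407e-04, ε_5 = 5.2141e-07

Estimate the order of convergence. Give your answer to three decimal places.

p ≈ ln(ε_5/ε_4) / ln(ε_4/ε_3)
  = ln(5.2141e-07/1.5407e-04) / ln(1.5407e-04/3.9368e-03)
  = ln(0.00338424) / ln(0.0391358)
  = -5.688626 / -3.240718 ≈ 1.755360

1.755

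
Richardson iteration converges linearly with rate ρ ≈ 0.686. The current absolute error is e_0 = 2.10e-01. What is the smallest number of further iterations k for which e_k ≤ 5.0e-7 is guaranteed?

After k steps, e_k ≈ 2.10e-01·0.686^k.
Need 0.686^k ≤ 5.0e-7/2.10e-01 = 2.38095e-06.
k ≥ ln(2.38095e-06)/ln(0.686) = -12.9480/-0.37688 = 34.356.
Smallest integer k = 35.

35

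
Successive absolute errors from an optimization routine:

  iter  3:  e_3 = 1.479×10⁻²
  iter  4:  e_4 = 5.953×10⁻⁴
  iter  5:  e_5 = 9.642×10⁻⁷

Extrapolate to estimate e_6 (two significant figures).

2.5e-12

First estimate the order: p ≈ ln(e_5/e_4) / ln(e_4/e_3) = ln(9.642×10⁻⁷/5.953×10⁻⁴)/ln(5.953×10⁻⁴/1.479×10⁻²) = ln(0.00161969)/ln(0.0402502) ≈ 2.0001.
Then e_6 ≈ e_5·(e_5/e_4)^p = 9.642×10⁻⁷·(0.00161969)^2.0001 = 9.642×10⁻⁷·2.62171e-06 ≈ 2.528e-12.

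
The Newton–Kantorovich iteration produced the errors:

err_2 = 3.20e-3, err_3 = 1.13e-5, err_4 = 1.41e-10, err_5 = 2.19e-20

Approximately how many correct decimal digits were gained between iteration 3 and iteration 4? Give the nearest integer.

Digits gained ≈ log₁₀(err_3/err_4) = log₁₀(1.13e-5/1.41e-10) = log₁₀(80141.8) ≈ 4.904.

5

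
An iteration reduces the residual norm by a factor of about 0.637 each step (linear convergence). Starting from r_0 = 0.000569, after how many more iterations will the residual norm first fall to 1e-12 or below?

45

After k steps, r_k ≈ 0.000569·0.637^k.
Need 0.637^k ≤ 1e-12/0.000569 = 1.75747e-09.
k ≥ ln(1.75747e-09)/ln(0.637) = -20.1594/-0.45099 = 44.700.
Smallest integer k = 45.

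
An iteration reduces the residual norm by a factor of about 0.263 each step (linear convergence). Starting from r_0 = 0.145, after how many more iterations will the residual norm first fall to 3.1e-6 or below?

After k steps, r_k ≈ 0.145·0.263^k.
Need 0.263^k ≤ 3.1e-6/0.145 = 2.13793e-05.
k ≥ ln(2.13793e-05)/ln(0.263) = -10.7531/-1.33560 = 8.051.
Smallest integer k = 9.

9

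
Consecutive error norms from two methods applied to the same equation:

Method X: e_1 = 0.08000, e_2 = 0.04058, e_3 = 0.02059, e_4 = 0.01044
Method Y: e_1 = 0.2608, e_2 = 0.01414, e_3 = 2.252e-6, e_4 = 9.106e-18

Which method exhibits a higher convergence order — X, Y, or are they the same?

Y

Method X: p ≈ ln(0.01044/0.02059)/ln(0.02059/0.04058) ≈ 1.00.
Method Y: p ≈ ln(9.106e-18/2.252e-6)/ln(2.252e-6/0.01414) ≈ 3.00.
Method Y has the higher order (≈3.0 vs ≈1.0).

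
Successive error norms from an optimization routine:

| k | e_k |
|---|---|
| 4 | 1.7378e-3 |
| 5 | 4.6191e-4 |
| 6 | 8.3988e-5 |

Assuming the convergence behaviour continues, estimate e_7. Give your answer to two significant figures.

First estimate the order: p ≈ ln(e_6/e_5) / ln(e_5/e_4) = ln(8.3988e-5/4.6191e-4)/ln(4.6191e-4/1.7378e-3) = ln(0.181828)/ln(0.265802) ≈ 1.2866.
Then e_7 ≈ e_6·(e_6/e_5)^p = 8.3988e-5·(0.181828)^1.2866 = 8.3988e-5·0.111553 ≈ 9.369e-06.

9.4e-6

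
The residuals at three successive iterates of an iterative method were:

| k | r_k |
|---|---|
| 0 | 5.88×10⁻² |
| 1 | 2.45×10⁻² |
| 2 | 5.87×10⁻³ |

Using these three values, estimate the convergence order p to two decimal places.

1.63

p ≈ ln(r_2/r_1) / ln(r_1/r_0)
  = ln(5.87×10⁻³/2.45×10⁻²) / ln(2.45×10⁻²/5.88×10⁻²)
  = ln(0.239592) / ln(0.416667)
  = -1.42882 / -0.87547 ≈ 1.63206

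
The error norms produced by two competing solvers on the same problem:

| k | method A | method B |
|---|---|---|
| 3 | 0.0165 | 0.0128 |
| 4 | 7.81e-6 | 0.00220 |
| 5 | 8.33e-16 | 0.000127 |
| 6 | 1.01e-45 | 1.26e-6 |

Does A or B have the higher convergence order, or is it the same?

A

Method A: p ≈ ln(1.01e-45/8.33e-16)/ln(8.33e-16/7.81e-6) ≈ 3.00.
Method B: p ≈ ln(1.26e-6/0.000127)/ln(0.000127/0.00220) ≈ 1.62.
Method A has the higher order (≈3.0 vs ≈1.6).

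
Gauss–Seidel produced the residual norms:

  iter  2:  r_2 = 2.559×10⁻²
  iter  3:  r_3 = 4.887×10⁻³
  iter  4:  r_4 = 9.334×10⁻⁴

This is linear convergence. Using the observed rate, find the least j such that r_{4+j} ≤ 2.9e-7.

5

Rate ρ ≈ r_4/r_3 = 9.334×10⁻⁴/4.887×10⁻³ = 0.1910.
After j more steps, r_{4+j} ≈ 9.334×10⁻⁴·ρ^j; need ρ^j ≤ 2.9e-7/9.334×10⁻⁴ = 0.000310692.
j ≥ ln(0.000310692)/ln(0.1910) = -8.0767/-1.65548 = 4.879.
So 5 more iterations are needed.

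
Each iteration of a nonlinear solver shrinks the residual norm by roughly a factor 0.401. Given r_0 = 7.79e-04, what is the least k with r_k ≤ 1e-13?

25

After k steps, r_k ≈ 7.79e-04·0.401^k.
Need 0.401^k ≤ 1e-13/7.79e-04 = 1.2837e-10.
k ≥ ln(1.2837e-10)/ln(0.401) = -22.7761/-0.91379 = 24.925.
Smallest integer k = 25.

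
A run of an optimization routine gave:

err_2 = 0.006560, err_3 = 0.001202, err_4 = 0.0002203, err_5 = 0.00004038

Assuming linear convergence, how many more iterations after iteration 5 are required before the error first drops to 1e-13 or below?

12

Rate ρ ≈ err_5/err_4 = 0.00004038/0.0002203 = 0.1833.
After j more steps, err_{5+j} ≈ 0.00004038·ρ^j; need ρ^j ≤ 1e-13/0.00004038 = 2.47647e-09.
j ≥ ln(2.47647e-09)/ln(0.1833) = -19.8164/-1.69663 = 11.680.
So 12 more iterations are needed.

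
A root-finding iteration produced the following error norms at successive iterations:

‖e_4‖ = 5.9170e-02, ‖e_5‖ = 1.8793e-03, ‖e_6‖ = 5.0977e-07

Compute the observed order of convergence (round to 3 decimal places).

2.381

p ≈ ln(‖e_6‖/‖e_5‖) / ln(‖e_5‖/‖e_4‖)
  = ln(5.0977e-07/1.8793e-03) / ln(1.8793e-03/5.9170e-02)
  = ln(0.000271255) / ln(0.031761)
  = -8.212451 / -3.449516 ≈ 2.380755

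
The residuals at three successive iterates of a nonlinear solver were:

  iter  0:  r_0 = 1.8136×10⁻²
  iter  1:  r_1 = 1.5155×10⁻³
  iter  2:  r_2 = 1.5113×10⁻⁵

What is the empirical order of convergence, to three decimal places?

1.856

p ≈ ln(r_2/r_1) / ln(r_1/r_0)
  = ln(1.5113×10⁻⁵/1.5155×10⁻³) / ln(1.5155×10⁻³/1.8136×10⁻²)
  = ln(0.00997229) / ln(0.0835631)
  = -4.607945 / -2.482153 ≈ 1.856431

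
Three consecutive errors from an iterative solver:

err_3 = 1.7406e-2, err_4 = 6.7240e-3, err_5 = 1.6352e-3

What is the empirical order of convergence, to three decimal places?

1.487

p ≈ ln(err_5/err_4) / ln(err_4/err_3)
  = ln(1.6352e-3/6.7240e-3) / ln(6.7240e-3/1.7406e-2)
  = ln(0.243189) / ln(0.386304)
  = -1.413916 / -0.951131 ≈ 1.486563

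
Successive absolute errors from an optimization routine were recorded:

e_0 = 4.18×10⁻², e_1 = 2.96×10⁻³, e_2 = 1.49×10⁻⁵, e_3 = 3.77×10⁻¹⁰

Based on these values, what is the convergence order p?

Consecutive ratios: e_3/e_2 = 3.77×10⁻¹⁰/1.49×10⁻⁵ = 2.5302e-05, e_2/e_1 = 1.49×10⁻⁵/2.96×10⁻³ = 0.00503378.
p ≈ ln(2.5302e-05)/ln(0.00503378) = -10.5846/-5.2916 ≈ 2.00.
So the convergence is quadratic (order 2).

2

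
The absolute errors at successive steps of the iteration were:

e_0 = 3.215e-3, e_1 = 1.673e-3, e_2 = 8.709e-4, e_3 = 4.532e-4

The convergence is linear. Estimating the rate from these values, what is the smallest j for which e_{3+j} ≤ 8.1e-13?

31

Rate ρ ≈ e_3/e_2 = 4.532e-4/8.709e-4 = 0.5204.
After j more steps, e_{3+j} ≈ 4.532e-4·ρ^j; need ρ^j ≤ 8.1e-13/4.532e-4 = 1.78729e-09.
j ≥ ln(1.78729e-09)/ln(0.5204) = -20.1426/-0.65316 = 30.839.
So 31 more iterations are needed.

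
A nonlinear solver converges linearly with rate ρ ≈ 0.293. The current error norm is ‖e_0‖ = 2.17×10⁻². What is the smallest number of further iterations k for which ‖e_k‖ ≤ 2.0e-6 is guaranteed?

8

After k steps, ‖e_k‖ ≈ 2.17×10⁻²·0.293^k.
Need 0.293^k ≤ 2.0e-6/2.17×10⁻² = 9.21659e-05.
k ≥ ln(9.21659e-05)/ln(0.293) = -9.2919/-1.22758 = 7.569.
Smallest integer k = 8.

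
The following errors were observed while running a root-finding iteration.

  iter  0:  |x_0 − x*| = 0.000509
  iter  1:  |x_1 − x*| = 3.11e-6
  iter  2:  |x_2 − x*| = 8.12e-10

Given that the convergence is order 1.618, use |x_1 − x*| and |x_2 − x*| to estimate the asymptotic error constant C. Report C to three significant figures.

0.661

C ≈ |x_2 − x*| / |x_1 − x*|^1.618
  = 8.12e-10 / (3.11e-6)^1.618
  = 8.12e-10 / 1.22825e-09 ≈ 0.6611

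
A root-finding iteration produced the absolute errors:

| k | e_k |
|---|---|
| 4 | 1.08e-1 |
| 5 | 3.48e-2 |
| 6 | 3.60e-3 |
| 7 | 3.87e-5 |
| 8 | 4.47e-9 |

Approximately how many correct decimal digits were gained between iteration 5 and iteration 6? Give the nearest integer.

1

Digits gained ≈ log₁₀(e_5/e_6) = log₁₀(3.48e-2/3.60e-3) = log₁₀(9.66667) ≈ 0.985.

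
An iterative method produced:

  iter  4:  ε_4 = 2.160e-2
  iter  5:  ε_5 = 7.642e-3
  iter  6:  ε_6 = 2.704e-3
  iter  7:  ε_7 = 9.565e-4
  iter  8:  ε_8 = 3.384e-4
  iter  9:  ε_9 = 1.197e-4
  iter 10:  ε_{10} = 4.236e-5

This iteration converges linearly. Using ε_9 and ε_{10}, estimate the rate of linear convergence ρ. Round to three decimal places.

0.354

ρ ≈ ε_{10}/ε_9 = 4.236e-5/1.197e-4 = 0.35388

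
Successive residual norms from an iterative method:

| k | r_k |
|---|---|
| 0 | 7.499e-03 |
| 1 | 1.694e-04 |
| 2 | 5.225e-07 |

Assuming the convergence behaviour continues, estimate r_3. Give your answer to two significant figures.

7.7e-11

First estimate the order: p ≈ ln(r_2/r_1) / ln(r_1/r_0) = ln(5.225e-07/1.694e-04)/ln(1.694e-04/7.499e-03) = ln(0.00308442)/ln(0.0225897) ≈ 1.5253.
Then r_3 ≈ r_2·(r_2/r_1)^p = 5.225e-07·(0.00308442)^1.5253 = 5.225e-07·0.000147991 ≈ 7.733e-11.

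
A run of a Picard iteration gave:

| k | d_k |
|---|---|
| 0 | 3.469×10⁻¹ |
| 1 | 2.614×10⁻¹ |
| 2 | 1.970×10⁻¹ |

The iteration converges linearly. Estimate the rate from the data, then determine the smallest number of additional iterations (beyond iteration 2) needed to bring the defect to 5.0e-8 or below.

54

Rate ρ ≈ d_2/d_1 = 1.970×10⁻¹/2.614×10⁻¹ = 0.7536.
After j more steps, d_{2+j} ≈ 1.970×10⁻¹·ρ^j; need ρ^j ≤ 5.0e-8/1.970×10⁻¹ = 2.53807e-07.
j ≥ ln(2.53807e-07)/ln(0.7536) = -15.1867/-0.28289 = 53.684.
So 54 more iterations are needed.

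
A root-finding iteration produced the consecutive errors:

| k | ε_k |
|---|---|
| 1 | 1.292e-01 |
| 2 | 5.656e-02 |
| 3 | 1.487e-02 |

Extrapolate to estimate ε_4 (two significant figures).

1.7e-3

First estimate the order: p ≈ ln(ε_3/ε_2) / ln(ε_2/ε_1) = ln(1.487e-02/5.656e-02)/ln(5.656e-02/1.292e-01) = ln(0.262907)/ln(0.437771) ≈ 1.6173.
Then ε_4 ≈ ε_3·(ε_3/ε_2)^p = 1.487e-02·(0.262907)^1.6173 = 1.487e-02·0.115251 ≈ 0.001714.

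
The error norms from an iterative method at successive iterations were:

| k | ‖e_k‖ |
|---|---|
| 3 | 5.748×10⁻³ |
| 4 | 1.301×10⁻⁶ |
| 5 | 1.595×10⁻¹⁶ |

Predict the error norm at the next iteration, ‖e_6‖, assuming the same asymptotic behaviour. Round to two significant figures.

First estimate the order: p ≈ ln(‖e_5‖/‖e_4‖) / ln(‖e_4‖/‖e_3‖) = ln(1.595×10⁻¹⁶/1.301×10⁻⁶)/ln(1.301×10⁻⁶/5.748×10⁻³) = ln(1.22598e-10)/ln(0.00022634) ≈ 2.7190.
Then ‖e_6‖ ≈ ‖e_5‖·(‖e_5‖/‖e_4‖)^p = 1.595×10⁻¹⁶·(1.22598e-10)^2.7190 = 1.595×10⁻¹⁶·1.12353e-27 ≈ 1.792e-43.

1.8e-43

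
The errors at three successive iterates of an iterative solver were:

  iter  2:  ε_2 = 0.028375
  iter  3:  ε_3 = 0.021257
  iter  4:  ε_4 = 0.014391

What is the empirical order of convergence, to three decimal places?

1.351

p ≈ ln(ε_4/ε_3) / ln(ε_3/ε_2)
  = ln(0.014391/0.021257) / ln(0.021257/0.028375)
  = ln(0.677001) / ln(0.749145)
  = -0.390083 / -0.288823 ≈ 1.350595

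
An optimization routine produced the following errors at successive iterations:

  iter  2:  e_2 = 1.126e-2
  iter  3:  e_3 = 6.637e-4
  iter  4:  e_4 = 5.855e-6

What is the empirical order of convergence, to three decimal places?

p ≈ ln(e_4/e_3) / ln(e_3/e_2)
  = ln(5.855e-6/6.637e-4) / ln(6.637e-4/1.126e-2)
  = ln(0.00882176) / ln(0.0589432)
  = -4.730534 / -2.831181 ≈ 1.670870

1.671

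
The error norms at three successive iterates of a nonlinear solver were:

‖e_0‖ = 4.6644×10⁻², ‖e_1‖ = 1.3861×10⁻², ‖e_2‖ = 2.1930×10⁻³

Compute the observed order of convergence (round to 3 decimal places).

1.519

p ≈ ln(‖e_2‖/‖e_1‖) / ln(‖e_1‖/‖e_0‖)
  = ln(2.1930×10⁻³/1.3861×10⁻²) / ln(1.3861×10⁻²/4.6644×10⁻²)
  = ln(0.158214) / ln(0.297166)
  = -1.843807 / -1.213464 ≈ 1.519458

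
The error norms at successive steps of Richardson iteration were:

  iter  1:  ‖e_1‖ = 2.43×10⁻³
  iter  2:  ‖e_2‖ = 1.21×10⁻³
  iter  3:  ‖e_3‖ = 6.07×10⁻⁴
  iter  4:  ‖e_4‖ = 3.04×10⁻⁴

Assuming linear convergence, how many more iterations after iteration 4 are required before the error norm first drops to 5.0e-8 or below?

Rate ρ ≈ ‖e_4‖/‖e_3‖ = 3.04×10⁻⁴/6.07×10⁻⁴ = 0.5008.
After j more steps, ‖e_{4+j}‖ ≈ 3.04×10⁻⁴·ρ^j; need ρ^j ≤ 5.0e-8/3.04×10⁻⁴ = 0.000164474.
j ≥ ln(0.000164474)/ln(0.5008) = -8.7128/-0.69155 = 12.599.
So 13 more iterations are needed.

13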